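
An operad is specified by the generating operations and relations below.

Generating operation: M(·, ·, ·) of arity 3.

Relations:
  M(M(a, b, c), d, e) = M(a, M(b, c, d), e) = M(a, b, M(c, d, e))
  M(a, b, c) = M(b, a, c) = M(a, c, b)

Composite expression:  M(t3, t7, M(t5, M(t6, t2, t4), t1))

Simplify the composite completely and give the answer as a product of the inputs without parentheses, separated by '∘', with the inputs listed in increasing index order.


t1 ∘ t2 ∘ t3 ∘ t4 ∘ t5 ∘ t6 ∘ t7

Any arrangement under M is one operation, so sort the t-inputs.
M(t6, t2, t4) spells out as t6 ∘ t2 ∘ t4
M(t5, M(t6, t2, t4), t1) spells out as t5 ∘ t6 ∘ t2 ∘ t4 ∘ t1
M(t3, t7, M(t5, M(t6, t2, t4), t1)) spells out as t3 ∘ t7 ∘ t5 ∘ t6 ∘ t2 ∘ t4 ∘ t1
the factors in increasing index order: t1 ∘ t2 ∘ t3 ∘ t4 ∘ t5 ∘ t6 ∘ t7


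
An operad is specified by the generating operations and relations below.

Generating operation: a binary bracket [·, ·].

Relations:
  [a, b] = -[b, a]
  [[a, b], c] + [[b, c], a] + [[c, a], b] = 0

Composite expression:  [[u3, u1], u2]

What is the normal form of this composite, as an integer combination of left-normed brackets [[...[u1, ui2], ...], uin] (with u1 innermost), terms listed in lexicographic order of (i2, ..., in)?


-[[u1, u3], u2]

Antisymmetry and Jacobi reduce to u1-anchored left-normed brackets.
Composite bracket: [[u3, u1], u2]
Expanding via [a, b] = ab - ba: 4 signed words (2^2 = 4).
Collect the words opening with u1:
  u1u3u2 appears with sign -1, giving the term -[[u1, u3], u2]


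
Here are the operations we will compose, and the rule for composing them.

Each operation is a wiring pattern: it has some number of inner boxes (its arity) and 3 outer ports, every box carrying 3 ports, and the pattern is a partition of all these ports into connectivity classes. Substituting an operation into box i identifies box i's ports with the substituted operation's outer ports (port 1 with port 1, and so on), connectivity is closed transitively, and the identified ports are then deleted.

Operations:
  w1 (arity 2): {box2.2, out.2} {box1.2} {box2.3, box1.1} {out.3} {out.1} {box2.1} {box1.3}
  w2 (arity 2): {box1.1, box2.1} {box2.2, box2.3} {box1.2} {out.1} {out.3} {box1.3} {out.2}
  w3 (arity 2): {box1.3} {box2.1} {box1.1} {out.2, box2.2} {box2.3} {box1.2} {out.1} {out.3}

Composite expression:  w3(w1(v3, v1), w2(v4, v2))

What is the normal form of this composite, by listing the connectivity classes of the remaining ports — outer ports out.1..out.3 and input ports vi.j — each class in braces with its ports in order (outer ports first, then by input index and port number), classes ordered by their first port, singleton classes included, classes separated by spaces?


{out.1} {out.2} {out.3} {v1.1} {v1.2} {v1.3, v3.1} {v2.1, v4.1} {v2.2, v2.3} {v3.2} {v3.3} {v4.2} {v4.3}


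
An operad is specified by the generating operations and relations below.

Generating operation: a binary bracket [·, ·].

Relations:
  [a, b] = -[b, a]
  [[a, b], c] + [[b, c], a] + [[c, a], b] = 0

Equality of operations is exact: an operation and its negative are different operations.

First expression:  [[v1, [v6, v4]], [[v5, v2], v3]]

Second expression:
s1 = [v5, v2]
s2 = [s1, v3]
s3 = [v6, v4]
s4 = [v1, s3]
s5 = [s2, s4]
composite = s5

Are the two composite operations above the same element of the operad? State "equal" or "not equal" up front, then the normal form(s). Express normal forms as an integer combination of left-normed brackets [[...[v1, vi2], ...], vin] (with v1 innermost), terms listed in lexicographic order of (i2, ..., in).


The first expression reduces to [[[[[v1, v4], v6], v2], v5], v3] - [[[[[v1, v4], v6], v3], v2], v5] + [[[[[v1, v4], v6], v3], v5], v2] - [[[[[v1, v4], v6], v5], v2], v3] - [[[[[v1, v6], v4], v2], v5], v3] + [[[[[v1, v6], v4], v3], v2], v5] - [[[[[v1, v6], v4], v3], v5], v2] + [[[[[v1, v6], v4], v5], v2], v3]
The second expression reduces to -[[[[[v1, v4], v6], v2], v5], v3] + [[[[[v1, v4], v6], v3], v2], v5] - [[[[[v1, v4], v6], v3], v5], v2] + [[[[[v1, v4], v6], v5], v2], v3] + [[[[[v1, v6], v4], v2], v5], v3] - [[[[[v1, v6], v4], v3], v2], v5] + [[[[[v1, v6], v4], v3], v5], v2] - [[[[[v1, v6], v4], v5], v2], v3]
Distinct normal forms: not equal.

not equal; the first gives [[[[[v1, v4], v6], v2], v5], v3] - [[[[[v1, v4], v6], v3], v2], v5] + [[[[[v1, v4], v6], v3], v5], v2] - [[[[[v1, v4], v6], v5], v2], v3] - [[[[[v1, v6], v4], v2], v5], v3] + [[[[[v1, v6], v4], v3], v2], v5] - [[[[[v1, v6], v4], v3], v5], v2] + [[[[[v1, v6], v4], v5], v2], v3] and the second -[[[[[v1, v4], v6], v2], v5], v3] + [[[[[v1, v4], v6], v3], v2], v5] - [[[[[v1, v4], v6], v3], v5], v2] + [[[[[v1, v4], v6], v5], v2], v3] + [[[[[v1, v6], v4], v2], v5], v3] - [[[[[v1, v6], v4], v3], v2], v5] + [[[[[v1, v6], v4], v3], v5], v2] - [[[[[v1, v6], v4], v5], v2], v3]


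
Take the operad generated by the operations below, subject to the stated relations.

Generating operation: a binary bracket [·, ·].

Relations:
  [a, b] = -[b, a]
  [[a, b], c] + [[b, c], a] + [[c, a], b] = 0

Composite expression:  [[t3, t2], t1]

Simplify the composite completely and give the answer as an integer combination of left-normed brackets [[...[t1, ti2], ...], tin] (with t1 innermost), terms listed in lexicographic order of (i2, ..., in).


[[t1, t2], t3] - [[t1, t3], t2]


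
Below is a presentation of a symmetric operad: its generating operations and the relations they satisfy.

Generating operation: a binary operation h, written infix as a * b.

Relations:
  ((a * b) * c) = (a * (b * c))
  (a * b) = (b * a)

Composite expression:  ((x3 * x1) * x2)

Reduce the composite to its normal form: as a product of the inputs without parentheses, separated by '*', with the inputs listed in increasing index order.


x1 * x2 * x3


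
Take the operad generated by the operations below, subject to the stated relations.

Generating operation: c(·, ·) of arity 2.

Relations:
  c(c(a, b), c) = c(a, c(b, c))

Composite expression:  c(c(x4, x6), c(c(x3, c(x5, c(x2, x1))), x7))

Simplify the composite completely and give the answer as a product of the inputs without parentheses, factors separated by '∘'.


x4 ∘ x6 ∘ x3 ∘ x5 ∘ x2 ∘ x1 ∘ x7

The c-tree's shape is irrelevant; the x-reading-order decides.
c(x4, x6) reduces to x4 ∘ x6
c(x2, x1) reduces to x2 ∘ x1
c(x5, c(x2, x1)) reduces to x5 ∘ x2 ∘ x1
c(x3, c(x5, c(x2, x1))) reduces to x3 ∘ x5 ∘ x2 ∘ x1
c(c(x3, c(x5, c(x2, x1))), x7) reduces to x3 ∘ x5 ∘ x2 ∘ x1 ∘ x7
c(c(x4, x6), c(c(x3, c(x5, c(x2, x1))), x7)) reduces to x4 ∘ x6 ∘ x3 ∘ x5 ∘ x2 ∘ x1 ∘ x7


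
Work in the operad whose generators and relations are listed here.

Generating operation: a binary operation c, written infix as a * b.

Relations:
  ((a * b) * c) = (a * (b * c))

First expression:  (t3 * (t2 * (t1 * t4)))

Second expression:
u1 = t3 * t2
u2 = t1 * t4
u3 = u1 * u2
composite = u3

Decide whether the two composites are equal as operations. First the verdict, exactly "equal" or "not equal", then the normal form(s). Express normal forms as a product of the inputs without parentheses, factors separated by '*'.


equal; both compose to t3 * t2 * t1 * t4

The first expression reduces to t3 * t2 * t1 * t4
The second expression reduces to t3 * t2 * t1 * t4
Same normal form: equal.


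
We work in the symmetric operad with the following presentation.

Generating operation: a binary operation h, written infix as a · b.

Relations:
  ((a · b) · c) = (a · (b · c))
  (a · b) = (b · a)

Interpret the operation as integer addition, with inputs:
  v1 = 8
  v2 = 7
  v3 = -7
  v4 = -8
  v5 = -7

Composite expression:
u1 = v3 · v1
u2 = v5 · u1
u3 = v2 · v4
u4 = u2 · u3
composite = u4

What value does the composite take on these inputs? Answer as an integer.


-7


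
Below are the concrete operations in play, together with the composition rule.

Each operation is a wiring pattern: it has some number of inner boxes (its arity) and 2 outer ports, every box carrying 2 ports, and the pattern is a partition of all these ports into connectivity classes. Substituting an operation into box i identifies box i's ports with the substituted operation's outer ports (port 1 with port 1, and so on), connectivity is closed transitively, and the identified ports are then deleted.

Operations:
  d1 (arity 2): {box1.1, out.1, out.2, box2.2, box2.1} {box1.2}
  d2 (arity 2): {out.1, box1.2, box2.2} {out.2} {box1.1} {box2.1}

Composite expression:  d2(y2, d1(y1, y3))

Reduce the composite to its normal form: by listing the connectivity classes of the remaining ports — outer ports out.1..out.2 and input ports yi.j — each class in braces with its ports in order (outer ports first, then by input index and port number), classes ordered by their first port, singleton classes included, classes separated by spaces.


{out.1, y1.1, y2.2, y3.1, y3.2} {out.2} {y1.2} {y2.1}

Reachability decides: close wires over d2-identified ports.
through d1, on inputs (y1, y3): {out.1, out.2, y1.1, y3.1, y3.2} {y1.2} (out.j = stage outer ports)
through d2, on inputs (y2, y1, y3): {out.1, y1.1, y2.2, y3.1, y3.2} {out.2} {y1.2} {y2.1} (out.j = stage outer ports)


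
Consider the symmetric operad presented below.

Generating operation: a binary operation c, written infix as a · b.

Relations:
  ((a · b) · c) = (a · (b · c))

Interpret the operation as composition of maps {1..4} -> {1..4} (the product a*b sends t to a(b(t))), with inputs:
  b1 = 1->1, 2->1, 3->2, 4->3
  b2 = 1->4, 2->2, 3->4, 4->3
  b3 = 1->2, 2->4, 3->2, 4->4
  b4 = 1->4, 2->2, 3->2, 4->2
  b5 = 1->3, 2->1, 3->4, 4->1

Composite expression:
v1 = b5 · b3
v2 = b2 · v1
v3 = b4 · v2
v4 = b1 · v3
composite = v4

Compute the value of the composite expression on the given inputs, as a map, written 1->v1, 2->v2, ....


(b5 · b3) = 1->1, 2->1, 3->1, 4->1
(b2 · (b5 · b3)) = 1->4, 2->4, 3->4, 4->4
(b4 · (b2 · (b5 · b3))) = 1->2, 2->2, 3->2, 4->2
(b1 · (b4 · (b2 · (b5 · b3)))) = 1->1, 2->1, 3->1, 4->1

1->1, 2->1, 3->1, 4->1


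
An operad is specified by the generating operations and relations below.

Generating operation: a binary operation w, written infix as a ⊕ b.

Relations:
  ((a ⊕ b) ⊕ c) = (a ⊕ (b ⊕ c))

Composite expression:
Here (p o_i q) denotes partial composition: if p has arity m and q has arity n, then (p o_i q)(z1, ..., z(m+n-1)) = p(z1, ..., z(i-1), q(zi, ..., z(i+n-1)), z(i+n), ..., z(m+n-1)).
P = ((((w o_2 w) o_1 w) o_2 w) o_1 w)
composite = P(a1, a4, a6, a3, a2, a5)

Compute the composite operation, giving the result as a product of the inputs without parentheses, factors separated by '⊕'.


a1 ⊕ a4 ⊕ a6 ⊕ a3 ⊕ a2 ⊕ a5

Every regrouping of w is equal, so read the a-inputs in written order.
(a1 ⊕ a4) unparenthesizes to a1 ⊕ a4
(a6 ⊕ a3) unparenthesizes to a6 ⊕ a3
((a1 ⊕ a4) ⊕ (a6 ⊕ a3)) unparenthesizes to a1 ⊕ a4 ⊕ a6 ⊕ a3
(a2 ⊕ a5) unparenthesizes to a2 ⊕ a5
(((a1 ⊕ a4) ⊕ (a6 ⊕ a3)) ⊕ (a2 ⊕ a5)) unparenthesizes to a1 ⊕ a4 ⊕ a6 ⊕ a3 ⊕ a2 ⊕ a5


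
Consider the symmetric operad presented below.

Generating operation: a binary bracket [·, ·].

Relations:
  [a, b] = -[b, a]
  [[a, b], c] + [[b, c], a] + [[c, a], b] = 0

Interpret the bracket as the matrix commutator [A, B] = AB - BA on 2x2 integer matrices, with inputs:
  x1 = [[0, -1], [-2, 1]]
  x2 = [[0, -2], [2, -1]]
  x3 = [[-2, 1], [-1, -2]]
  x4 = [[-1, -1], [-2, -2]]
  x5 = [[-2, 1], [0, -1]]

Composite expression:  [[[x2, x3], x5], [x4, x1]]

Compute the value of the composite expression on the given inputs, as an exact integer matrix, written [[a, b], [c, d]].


[[2, 4], [8, -2]]

[x2, x3] = [[0, 1], [1, 0]]
[[x2, x3], x5] = [[-1, 1], [-1, 1]]
[x4, x1] = [[0, -2], [4, 0]]
[[[x2, x3], x5], [x4, x1]] = [[2, 4], [8, -2]]


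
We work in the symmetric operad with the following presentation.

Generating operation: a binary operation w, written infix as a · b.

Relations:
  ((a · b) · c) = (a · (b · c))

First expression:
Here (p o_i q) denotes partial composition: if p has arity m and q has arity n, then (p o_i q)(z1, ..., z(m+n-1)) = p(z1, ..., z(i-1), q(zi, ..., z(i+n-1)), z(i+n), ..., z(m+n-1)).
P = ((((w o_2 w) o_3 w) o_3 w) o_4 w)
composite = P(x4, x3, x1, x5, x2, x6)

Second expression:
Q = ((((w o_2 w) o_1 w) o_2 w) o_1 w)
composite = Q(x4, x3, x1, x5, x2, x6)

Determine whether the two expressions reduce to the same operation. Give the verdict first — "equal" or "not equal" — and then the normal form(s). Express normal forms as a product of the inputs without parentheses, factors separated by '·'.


equal: each reduces to x4 · x3 · x1 · x5 · x2 · x6


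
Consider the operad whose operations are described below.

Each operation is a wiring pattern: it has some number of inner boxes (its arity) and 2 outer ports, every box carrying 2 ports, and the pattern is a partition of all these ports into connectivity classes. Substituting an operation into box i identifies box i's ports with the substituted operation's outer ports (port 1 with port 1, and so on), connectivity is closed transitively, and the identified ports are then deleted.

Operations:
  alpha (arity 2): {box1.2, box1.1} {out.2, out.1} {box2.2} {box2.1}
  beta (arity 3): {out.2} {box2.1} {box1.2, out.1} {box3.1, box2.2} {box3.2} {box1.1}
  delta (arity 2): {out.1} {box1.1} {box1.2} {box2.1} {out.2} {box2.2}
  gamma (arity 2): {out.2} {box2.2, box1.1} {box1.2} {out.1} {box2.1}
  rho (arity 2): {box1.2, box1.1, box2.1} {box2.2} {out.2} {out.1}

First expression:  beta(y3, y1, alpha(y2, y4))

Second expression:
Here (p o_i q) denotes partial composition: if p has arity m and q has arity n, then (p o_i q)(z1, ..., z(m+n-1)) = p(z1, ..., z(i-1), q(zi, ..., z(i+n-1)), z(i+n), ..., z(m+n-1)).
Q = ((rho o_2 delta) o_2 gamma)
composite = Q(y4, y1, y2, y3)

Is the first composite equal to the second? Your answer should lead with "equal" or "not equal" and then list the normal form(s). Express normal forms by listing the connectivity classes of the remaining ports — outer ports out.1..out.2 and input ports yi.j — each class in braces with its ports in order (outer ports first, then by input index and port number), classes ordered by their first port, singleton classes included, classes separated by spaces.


In normal form, the first expression is {out.1, y3.2} {out.2} {y1.1} {y1.2} {y2.1, y2.2} {y3.1} {y4.1} {y4.2}
In normal form, the second expression is {out.1} {out.2} {y1.1, y2.2} {y1.2} {y2.1} {y3.1} {y3.2} {y4.1, y4.2}
The forms do not match — not equal.

not equal; the first gives {out.1, y3.2} {out.2} {y1.1} {y1.2} {y2.1, y2.2} {y3.1} {y4.1} {y4.2} and the second {out.1} {out.2} {y1.1, y2.2} {y1.2} {y2.1} {y3.1} {y3.2} {y4.1, y4.2}


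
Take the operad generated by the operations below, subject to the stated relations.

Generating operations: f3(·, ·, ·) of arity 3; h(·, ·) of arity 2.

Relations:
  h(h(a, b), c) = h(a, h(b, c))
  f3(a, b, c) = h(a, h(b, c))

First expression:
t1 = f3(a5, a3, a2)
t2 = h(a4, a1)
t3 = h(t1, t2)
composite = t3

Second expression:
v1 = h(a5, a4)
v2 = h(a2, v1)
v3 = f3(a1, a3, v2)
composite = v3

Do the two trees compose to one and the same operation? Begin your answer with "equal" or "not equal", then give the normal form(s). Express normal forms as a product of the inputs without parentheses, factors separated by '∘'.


not equal: they reduce to a5 ∘ a3 ∘ a2 ∘ a4 ∘ a1 and a1 ∘ a3 ∘ a2 ∘ a5 ∘ a4

The first composite normalizes to a5 ∘ a3 ∘ a2 ∘ a4 ∘ a1
The second composite normalizes to a1 ∘ a3 ∘ a2 ∘ a5 ∘ a4
The normal forms differ: not equal.


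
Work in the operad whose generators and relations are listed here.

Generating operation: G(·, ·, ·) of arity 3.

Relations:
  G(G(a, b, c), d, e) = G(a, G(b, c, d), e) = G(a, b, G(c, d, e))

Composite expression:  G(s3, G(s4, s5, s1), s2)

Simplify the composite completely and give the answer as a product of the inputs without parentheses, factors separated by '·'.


s3 · s4 · s5 · s1 · s2

Key point: G is associative — brackets drop, the s-order remains.
G(s4, s5, s1) unparenthesizes to s4 · s5 · s1
G(s3, G(s4, s5, s1), s2) unparenthesizes to s3 · s4 · s5 · s1 · s2


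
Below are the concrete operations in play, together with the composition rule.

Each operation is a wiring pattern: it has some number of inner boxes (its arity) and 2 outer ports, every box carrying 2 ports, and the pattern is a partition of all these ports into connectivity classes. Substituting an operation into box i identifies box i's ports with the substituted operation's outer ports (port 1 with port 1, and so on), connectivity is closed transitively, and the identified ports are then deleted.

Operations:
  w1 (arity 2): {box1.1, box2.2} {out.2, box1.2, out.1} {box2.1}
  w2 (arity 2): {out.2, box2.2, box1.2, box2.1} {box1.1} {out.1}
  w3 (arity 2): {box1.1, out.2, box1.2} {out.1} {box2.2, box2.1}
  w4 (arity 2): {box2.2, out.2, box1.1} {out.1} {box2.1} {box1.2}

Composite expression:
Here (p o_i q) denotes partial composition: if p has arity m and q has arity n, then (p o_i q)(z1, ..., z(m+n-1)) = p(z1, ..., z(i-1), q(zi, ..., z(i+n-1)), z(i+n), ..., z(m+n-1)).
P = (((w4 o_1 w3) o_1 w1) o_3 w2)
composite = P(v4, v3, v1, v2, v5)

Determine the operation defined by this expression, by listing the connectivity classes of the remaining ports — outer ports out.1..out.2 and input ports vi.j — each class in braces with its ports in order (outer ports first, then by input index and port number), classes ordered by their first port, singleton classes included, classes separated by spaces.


{out.1} {out.2, v5.2} {v1.1} {v1.2, v2.1, v2.2} {v3.1} {v3.2, v4.1} {v4.2} {v5.1}

After gluing at w4, chains via deleted ports link the v-ports.
w1 over (v4, v3) gives {out.1, out.2, v4.2} {v3.1} {v3.2, v4.1}, out.j being that stage's outer ports
w2 over (v1, v2) gives {out.1} {out.2, v1.2, v2.1, v2.2} {v1.1}, out.j being that stage's outer ports
w3 over (v4, v3, v1, v2) gives {out.1} {out.2, v4.2} {v1.1} {v1.2, v2.1, v2.2} {v3.1} {v3.2, v4.1}, out.j being that stage's outer ports
w4 over (v4, v3, v1, v2, v5) gives {out.1} {out.2, v5.2} {v1.1} {v1.2, v2.1, v2.2} {v3.1} {v3.2, v4.1} {v4.2} {v5.1}, out.j being that stage's outer ports


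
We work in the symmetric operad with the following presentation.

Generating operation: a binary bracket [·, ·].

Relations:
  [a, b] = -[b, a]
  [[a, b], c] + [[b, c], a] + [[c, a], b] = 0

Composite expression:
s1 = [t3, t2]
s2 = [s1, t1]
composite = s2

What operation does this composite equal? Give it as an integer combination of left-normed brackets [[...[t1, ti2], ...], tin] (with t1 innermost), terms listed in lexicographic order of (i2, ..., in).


Expand each bracket as ab - ba; the t1-initial words give the coefficients.
Composite bracket: [[t3, t2], t1]
Applying ab - ba throughout gives 4 signed words (2^2 = 4).
Only words starting with t1 matter:
  sign of t1t2t3 is +1, so it contributes +[[t1, t2], t3]
  sign of t1t3t2 is -1, so it contributes -[[t1, t3], t2]

[[t1, t2], t3] - [[t1, t3], t2]


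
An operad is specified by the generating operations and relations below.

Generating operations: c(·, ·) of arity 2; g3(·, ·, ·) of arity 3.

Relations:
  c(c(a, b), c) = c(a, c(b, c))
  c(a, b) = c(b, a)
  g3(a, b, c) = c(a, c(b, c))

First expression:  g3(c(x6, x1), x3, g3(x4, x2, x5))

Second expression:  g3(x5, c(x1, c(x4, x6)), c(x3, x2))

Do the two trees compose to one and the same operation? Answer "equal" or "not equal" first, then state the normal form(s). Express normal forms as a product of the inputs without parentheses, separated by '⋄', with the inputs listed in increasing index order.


equal; both compose to x1 ⋄ x2 ⋄ x3 ⋄ x4 ⋄ x5 ⋄ x6


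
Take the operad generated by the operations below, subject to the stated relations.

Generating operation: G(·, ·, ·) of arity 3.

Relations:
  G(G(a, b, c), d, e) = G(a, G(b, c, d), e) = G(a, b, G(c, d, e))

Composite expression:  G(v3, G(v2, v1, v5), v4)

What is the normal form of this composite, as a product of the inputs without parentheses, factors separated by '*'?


All parenthesizations of G agree; list the v-inputs left to right.
G(v2, v1, v5) linearizes to v2 * v1 * v5
G(v3, G(v2, v1, v5), v4) linearizes to v3 * v2 * v1 * v5 * v4

v3 * v2 * v1 * v5 * v4


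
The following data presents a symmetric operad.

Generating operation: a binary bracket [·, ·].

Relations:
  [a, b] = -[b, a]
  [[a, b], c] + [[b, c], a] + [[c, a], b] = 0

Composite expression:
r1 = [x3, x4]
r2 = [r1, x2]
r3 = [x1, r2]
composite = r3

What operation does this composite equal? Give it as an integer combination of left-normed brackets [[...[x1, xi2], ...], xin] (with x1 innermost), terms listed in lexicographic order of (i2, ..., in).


-[[[x1, x2], x3], x4] + [[[x1, x2], x4], x3] + [[[x1, x3], x4], x2] - [[[x1, x4], x3], x2]


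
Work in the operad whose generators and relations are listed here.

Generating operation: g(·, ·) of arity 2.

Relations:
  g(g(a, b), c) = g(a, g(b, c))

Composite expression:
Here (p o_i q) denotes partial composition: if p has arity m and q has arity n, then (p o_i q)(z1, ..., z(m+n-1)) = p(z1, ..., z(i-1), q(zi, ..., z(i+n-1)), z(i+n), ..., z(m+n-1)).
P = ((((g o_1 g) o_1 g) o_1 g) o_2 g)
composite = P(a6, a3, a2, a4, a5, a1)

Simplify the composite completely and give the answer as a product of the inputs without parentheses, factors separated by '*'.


a6 * a3 * a2 * a4 * a5 * a1

Under associativity of g, the answer is the a's in reading order.
g(a3, a2) linearizes to a3 * a2
g(a6, g(a3, a2)) linearizes to a6 * a3 * a2
g(g(a6, g(a3, a2)), a4) linearizes to a6 * a3 * a2 * a4
g(g(g(a6, g(a3, a2)), a4), a5) linearizes to a6 * a3 * a2 * a4 * a5
g(g(g(g(a6, g(a3, a2)), a4), a5), a1) linearizes to a6 * a3 * a2 * a4 * a5 * a1


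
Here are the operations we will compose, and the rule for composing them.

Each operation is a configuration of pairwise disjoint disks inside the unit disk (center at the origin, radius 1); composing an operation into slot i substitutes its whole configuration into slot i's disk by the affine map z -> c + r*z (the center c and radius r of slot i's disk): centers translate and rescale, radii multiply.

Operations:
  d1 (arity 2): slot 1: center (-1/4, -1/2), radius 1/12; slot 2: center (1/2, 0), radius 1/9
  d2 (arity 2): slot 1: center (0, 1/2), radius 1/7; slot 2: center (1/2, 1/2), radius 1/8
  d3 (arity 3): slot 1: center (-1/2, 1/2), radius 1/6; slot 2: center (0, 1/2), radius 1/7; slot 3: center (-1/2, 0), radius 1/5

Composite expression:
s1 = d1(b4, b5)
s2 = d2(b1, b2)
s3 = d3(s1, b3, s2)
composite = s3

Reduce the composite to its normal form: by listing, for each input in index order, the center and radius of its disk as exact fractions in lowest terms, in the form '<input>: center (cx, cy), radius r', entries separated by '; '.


b1: center (-1/2, 1/10), radius 1/35; b2: center (-2/5, 1/10), radius 1/40; b3: center (0, 1/2), radius 1/7; b4: center (-13/24, 5/12), radius 1/72; b5: center (-5/12, 1/2), radius 1/54

Follow each b-input down from d3: c' goes to c + r*c', radius to r*r'.
input b4: applying the 2 nested substitutions gives center (-13/24, 5/12), radius 1/72
input b5: applying the 2 nested substitutions gives center (-5/12, 1/2), radius 1/54
input b3: applying the 1 nested substitution gives center (0, 1/2), radius 1/7
input b1: applying the 2 nested substitutions gives center (-1/2, 1/10), radius 1/35
input b2: applying the 2 nested substitutions gives center (-2/5, 1/10), radius 1/40


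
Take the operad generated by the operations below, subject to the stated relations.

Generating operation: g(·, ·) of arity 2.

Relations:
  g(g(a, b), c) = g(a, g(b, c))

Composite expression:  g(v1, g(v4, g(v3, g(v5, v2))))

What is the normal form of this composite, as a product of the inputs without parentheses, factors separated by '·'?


v1 · v4 · v3 · v5 · v2

Associativity of g dissolves the nesting; only the v-input order survives.
g(v5, v2) reduces to v5 · v2
g(v3, g(v5, v2)) reduces to v3 · v5 · v2
g(v4, g(v3, g(v5, v2))) reduces to v4 · v3 · v5 · v2
g(v1, g(v4, g(v3, g(v5, v2)))) reduces to v1 · v4 · v3 · v5 · v2


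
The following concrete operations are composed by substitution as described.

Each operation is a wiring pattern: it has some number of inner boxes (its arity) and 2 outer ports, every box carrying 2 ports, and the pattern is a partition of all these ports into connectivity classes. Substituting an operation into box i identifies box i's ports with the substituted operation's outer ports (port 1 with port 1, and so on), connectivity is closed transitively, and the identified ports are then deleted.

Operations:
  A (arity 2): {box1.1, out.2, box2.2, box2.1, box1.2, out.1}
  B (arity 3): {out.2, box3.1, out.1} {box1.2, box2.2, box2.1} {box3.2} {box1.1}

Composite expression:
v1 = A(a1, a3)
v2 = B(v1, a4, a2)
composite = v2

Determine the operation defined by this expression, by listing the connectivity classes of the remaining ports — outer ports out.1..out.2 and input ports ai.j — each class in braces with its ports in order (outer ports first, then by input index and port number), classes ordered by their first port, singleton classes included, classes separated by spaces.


Treat the ports identified at B as solder joints: merge, then drop.
stage A: inputs (a1, a3), connectivity {out.1, out.2, a1.1, a1.2, a3.1, a3.2}, out.j its boundary
stage B: inputs (a1, a3, a4, a2), connectivity {out.1, out.2, a2.1} {a1.1, a1.2, a3.1, a3.2, a4.1, a4.2} {a2.2}, out.j its boundary

{out.1, out.2, a2.1} {a1.1, a1.2, a3.1, a3.2, a4.1, a4.2} {a2.2}


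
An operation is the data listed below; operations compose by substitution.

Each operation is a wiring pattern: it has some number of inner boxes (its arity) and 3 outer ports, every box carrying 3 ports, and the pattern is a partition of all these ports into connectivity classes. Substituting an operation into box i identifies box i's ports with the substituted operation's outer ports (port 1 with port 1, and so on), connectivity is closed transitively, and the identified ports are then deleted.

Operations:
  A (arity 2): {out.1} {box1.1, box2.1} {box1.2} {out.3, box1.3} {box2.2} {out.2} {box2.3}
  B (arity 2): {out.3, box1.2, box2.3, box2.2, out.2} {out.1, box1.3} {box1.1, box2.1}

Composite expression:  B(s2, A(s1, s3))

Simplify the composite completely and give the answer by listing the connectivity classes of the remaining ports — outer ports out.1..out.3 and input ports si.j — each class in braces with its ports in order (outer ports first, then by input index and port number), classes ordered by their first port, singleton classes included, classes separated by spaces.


{out.1, s2.3} {out.2, out.3, s1.3, s2.2} {s1.1, s3.1} {s1.2} {s2.1} {s3.2} {s3.3}

Treat the ports identified at B as solder joints: merge, then drop.
the subtree at A composes to {out.1} {out.2} {out.3, s1.3} {s1.1, s3.1} {s1.2} {s3.2} {s3.3} on (s1, s3); out.j = own outer ports
the subtree at B composes to {out.1, s2.3} {out.2, out.3, s1.3, s2.2} {s1.1, s3.1} {s1.2} {s2.1} {s3.2} {s3.3} on (s2, s1, s3); out.j = own outer ports


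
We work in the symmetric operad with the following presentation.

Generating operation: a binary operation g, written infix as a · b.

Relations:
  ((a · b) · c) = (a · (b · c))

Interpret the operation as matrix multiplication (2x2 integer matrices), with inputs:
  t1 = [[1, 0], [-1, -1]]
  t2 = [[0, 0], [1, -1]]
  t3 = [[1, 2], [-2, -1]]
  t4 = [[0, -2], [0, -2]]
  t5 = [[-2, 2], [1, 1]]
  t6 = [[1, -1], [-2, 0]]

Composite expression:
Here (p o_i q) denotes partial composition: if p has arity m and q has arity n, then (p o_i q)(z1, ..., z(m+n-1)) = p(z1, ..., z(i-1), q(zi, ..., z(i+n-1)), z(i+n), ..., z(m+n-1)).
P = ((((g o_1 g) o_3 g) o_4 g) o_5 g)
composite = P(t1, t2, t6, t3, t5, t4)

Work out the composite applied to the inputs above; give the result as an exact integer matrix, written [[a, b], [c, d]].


(t1 · t2) = [[0, 0], [-1, 1]]
(t5 · t4) = [[0, 0], [0, -4]]
(t3 · (t5 · t4)) = [[0, -8], [0, 4]]
(t6 · (t3 · (t5 · t4))) = [[0, -12], [0, 16]]
((t1 · t2) · (t6 · (t3 · (t5 · t4)))) = [[0, 0], [0, 28]]

[[0, 0], [0, 28]]


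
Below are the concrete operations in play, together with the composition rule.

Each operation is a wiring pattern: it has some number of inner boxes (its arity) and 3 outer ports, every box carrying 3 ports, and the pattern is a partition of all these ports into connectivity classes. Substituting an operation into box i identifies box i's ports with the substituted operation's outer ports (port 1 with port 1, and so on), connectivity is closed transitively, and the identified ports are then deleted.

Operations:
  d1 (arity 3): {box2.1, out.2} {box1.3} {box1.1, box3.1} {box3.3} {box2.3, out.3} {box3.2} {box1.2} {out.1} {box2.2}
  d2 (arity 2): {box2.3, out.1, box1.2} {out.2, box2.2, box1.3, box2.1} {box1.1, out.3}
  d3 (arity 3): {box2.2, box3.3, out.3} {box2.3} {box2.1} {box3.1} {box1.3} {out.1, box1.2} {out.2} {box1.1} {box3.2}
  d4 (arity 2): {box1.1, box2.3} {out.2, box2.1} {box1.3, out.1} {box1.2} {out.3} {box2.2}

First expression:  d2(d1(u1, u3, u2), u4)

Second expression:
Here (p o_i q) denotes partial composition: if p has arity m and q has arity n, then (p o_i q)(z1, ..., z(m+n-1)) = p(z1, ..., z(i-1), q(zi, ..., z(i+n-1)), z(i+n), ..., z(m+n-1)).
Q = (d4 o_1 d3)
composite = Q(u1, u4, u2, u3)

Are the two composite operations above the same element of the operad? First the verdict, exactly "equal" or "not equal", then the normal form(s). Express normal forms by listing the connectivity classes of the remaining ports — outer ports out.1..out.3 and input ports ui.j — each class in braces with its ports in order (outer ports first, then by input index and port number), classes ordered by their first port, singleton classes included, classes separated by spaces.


The first expression reduces to {out.1, u3.1, u4.3} {out.2, u3.3, u4.1, u4.2} {out.3} {u1.1, u2.1} {u1.2} {u1.3} {u2.2} {u2.3} {u3.2}
The second expression reduces to {out.1, u2.3, u4.2} {out.2, u3.1} {out.3} {u1.1} {u1.2, u3.3} {u1.3} {u2.1} {u2.2} {u3.2} {u4.1} {u4.3}
The normal forms differ: not equal.

not equal: they reduce to {out.1, u3.1, u4.3} {out.2, u3.3, u4.1, u4.2} {out.3} {u1.1, u2.1} {u1.2} {u1.3} {u2.2} {u2.3} {u3.2} and {out.1, u2.3, u4.2} {out.2, u3.1} {out.3} {u1.1} {u1.2, u3.3} {u1.3} {u2.1} {u2.2} {u3.2} {u4.1} {u4.3}


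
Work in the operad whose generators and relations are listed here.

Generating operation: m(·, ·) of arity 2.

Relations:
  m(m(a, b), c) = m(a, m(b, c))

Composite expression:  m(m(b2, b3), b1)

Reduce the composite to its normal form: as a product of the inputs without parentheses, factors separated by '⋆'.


b2 ⋆ b3 ⋆ b1

Under associativity of m, the answer is the b's in reading order.
m(b2, b3) unparenthesizes to b2 ⋆ b3
m(m(b2, b3), b1) unparenthesizes to b2 ⋆ b3 ⋆ b1


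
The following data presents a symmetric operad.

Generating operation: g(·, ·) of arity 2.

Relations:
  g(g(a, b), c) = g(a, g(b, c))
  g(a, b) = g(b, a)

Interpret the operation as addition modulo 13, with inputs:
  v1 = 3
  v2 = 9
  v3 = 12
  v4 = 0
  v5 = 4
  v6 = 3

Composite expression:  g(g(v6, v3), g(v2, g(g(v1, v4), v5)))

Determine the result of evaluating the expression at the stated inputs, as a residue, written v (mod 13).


5 (mod 13)

g(v6, v3) = 2
g(v1, v4) = 3
g(g(v1, v4), v5) = 7
g(v2, g(g(v1, v4), v5)) = 3
g(g(v6, v3), g(v2, g(g(v1, v4), v5))) = 5


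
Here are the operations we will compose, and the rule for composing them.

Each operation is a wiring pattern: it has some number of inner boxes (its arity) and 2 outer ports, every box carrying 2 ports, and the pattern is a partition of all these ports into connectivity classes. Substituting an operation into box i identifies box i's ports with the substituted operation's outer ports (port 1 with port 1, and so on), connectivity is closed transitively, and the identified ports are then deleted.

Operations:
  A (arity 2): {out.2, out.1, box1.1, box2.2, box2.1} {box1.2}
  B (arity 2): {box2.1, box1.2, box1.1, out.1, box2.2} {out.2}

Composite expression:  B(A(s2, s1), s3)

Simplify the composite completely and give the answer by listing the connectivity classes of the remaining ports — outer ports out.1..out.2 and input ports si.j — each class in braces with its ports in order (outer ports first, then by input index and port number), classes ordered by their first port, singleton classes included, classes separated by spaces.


{out.1, s1.1, s1.2, s2.1, s3.1, s3.2} {out.2} {s2.2}

Treat the ports identified at B as solder joints: merge, then drop.
through A, on inputs (s2, s1): {out.1, out.2, s1.1, s1.2, s2.1} {s2.2} (out.j = stage outer ports)
through B, on inputs (s2, s1, s3): {out.1, s1.1, s1.2, s2.1, s3.1, s3.2} {out.2} {s2.2} (out.j = stage outer ports)


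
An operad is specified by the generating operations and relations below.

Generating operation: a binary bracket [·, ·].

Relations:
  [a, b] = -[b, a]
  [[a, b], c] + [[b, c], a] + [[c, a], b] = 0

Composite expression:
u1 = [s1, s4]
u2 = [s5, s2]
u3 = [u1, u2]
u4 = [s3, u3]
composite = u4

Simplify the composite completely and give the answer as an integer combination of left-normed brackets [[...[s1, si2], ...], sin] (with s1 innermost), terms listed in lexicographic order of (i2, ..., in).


[[[[s1, s4], s2], s5], s3] - [[[[s1, s4], s5], s2], s3]

A multilinear Lie element is pinned by s1-initial words (s1 innermost).
Composite bracket: [s3, [[s1, s4], [s5, s2]]]
Full expansion: 16 signed words from ab - ba (2^4 = 16).
Words beginning with s1 determine it all:
  s1s4s2s5s3 appears with sign +1, giving the term +[[[[s1, s4], s2], s5], s3]
  s1s4s5s2s3 appears with sign -1, giving the term -[[[[s1, s4], s5], s2], s3]


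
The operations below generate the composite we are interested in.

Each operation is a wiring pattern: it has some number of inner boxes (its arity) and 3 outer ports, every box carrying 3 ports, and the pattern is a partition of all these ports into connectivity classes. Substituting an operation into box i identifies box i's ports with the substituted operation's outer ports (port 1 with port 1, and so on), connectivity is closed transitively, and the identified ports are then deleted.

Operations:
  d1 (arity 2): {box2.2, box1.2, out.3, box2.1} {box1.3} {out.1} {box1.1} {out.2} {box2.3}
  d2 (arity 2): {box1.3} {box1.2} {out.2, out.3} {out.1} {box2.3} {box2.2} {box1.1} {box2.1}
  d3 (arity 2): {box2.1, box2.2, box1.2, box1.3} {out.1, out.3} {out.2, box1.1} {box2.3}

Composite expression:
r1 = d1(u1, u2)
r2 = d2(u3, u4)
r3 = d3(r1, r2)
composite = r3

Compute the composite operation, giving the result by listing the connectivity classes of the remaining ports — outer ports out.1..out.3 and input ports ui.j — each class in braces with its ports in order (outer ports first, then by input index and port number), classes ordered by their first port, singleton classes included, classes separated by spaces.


{out.1, out.3} {out.2} {u1.1} {u1.2, u2.1, u2.2} {u1.3} {u2.3} {u3.1} {u3.2} {u3.3} {u4.1} {u4.2} {u4.3}

Two ports join when wires chain via d3-identified ports.
d1 over (u1, u2) gives {out.1} {out.2} {out.3, u1.2, u2.1, u2.2} {u1.1} {u1.3} {u2.3}, out.j being that stage's outer ports
d2 over (u3, u4) gives {out.1} {out.2, out.3} {u3.1} {u3.2} {u3.3} {u4.1} {u4.2} {u4.3}, out.j being that stage's outer ports
d3 over (u1, u2, u3, u4) gives {out.1, out.3} {out.2} {u1.1} {u1.2, u2.1, u2.2} {u1.3} {u2.3} {u3.1} {u3.2} {u3.3} {u4.1} {u4.2} {u4.3}, out.j being that stage's outer ports


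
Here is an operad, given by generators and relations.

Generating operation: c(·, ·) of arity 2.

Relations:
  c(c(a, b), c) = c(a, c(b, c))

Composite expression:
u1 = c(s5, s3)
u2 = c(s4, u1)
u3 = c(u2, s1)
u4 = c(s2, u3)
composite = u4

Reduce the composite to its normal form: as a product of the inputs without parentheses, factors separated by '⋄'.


s2 ⋄ s4 ⋄ s5 ⋄ s3 ⋄ s1

Every regrouping of c is equal, so read the s-inputs in written order.
c(s5, s3) linearizes to s5 ⋄ s3
c(s4, c(s5, s3)) linearizes to s4 ⋄ s5 ⋄ s3
c(c(s4, c(s5, s3)), s1) linearizes to s4 ⋄ s5 ⋄ s3 ⋄ s1
c(s2, c(c(s4, c(s5, s3)), s1)) linearizes to s2 ⋄ s4 ⋄ s5 ⋄ s3 ⋄ s1


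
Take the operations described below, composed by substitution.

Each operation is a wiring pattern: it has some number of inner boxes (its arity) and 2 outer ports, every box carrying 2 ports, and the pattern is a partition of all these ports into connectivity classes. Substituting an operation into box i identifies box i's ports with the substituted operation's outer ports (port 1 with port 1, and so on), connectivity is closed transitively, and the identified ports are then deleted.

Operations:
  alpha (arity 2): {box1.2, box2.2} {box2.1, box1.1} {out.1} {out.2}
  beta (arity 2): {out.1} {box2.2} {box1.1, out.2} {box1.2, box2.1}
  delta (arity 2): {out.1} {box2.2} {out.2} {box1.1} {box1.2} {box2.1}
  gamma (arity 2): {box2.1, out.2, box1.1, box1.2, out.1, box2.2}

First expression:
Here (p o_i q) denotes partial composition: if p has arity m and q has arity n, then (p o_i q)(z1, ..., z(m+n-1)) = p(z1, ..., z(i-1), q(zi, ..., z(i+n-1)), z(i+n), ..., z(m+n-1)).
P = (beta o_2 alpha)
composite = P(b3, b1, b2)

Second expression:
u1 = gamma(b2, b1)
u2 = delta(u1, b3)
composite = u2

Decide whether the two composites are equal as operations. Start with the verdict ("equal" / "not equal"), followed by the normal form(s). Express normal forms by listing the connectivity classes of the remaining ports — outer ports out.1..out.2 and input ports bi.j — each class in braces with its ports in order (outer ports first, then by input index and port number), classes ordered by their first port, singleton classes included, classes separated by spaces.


not equal; first: {out.1} {out.2, b3.1} {b1.1, b2.1} {b1.2, b2.2} {b3.2}; second: {out.1} {out.2} {b1.1, b1.2, b2.1, b2.2} {b3.1} {b3.2}

The first expression, normalized: {out.1} {out.2, b3.1} {b1.1, b2.1} {b1.2, b2.2} {b3.2}
The second expression, normalized: {out.1} {out.2} {b1.1, b1.2, b2.1, b2.2} {b3.1} {b3.2}
The normal forms differ: not equal.


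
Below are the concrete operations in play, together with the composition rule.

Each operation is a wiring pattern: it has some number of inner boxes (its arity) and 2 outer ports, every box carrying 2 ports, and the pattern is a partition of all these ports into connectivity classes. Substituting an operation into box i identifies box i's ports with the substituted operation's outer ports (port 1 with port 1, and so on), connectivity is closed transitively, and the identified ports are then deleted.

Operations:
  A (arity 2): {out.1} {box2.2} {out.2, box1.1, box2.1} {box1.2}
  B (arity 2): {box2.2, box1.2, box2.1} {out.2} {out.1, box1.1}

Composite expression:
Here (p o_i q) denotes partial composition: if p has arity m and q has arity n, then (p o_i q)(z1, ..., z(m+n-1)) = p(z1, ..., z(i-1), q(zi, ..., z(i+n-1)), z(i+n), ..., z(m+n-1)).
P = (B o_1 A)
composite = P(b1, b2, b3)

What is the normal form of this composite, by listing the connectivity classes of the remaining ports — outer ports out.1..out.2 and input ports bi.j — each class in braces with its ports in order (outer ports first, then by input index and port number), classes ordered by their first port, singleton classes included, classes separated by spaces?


Treat the ports identified at B as solder joints: merge, then drop.
A over (b1, b2) gives {out.1} {out.2, b1.1, b2.1} {b1.2} {b2.2}, out.j being that stage's outer ports
B over (b1, b2, b3) gives {out.1} {out.2} {b1.1, b2.1, b3.1, b3.2} {b1.2} {b2.2}, out.j being that stage's outer ports

{out.1} {out.2} {b1.1, b2.1, b3.1, b3.2} {b1.2} {b2.2}


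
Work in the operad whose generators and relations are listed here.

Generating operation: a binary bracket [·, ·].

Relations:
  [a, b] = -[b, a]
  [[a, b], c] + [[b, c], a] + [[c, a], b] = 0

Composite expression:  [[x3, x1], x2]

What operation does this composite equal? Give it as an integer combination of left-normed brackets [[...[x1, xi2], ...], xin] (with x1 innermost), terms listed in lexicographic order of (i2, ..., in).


-[[x1, x3], x2]

A multilinear Lie element is pinned by x1-initial words (x1 innermost).
Composite bracket: [[x3, x1], x2]
Full expansion: 4 signed words from ab - ba (2^2 = 4).
Words beginning with x1 determine it all:
  x1x3x2 appears with sign -1, giving the term -[[x1, x3], x2]
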